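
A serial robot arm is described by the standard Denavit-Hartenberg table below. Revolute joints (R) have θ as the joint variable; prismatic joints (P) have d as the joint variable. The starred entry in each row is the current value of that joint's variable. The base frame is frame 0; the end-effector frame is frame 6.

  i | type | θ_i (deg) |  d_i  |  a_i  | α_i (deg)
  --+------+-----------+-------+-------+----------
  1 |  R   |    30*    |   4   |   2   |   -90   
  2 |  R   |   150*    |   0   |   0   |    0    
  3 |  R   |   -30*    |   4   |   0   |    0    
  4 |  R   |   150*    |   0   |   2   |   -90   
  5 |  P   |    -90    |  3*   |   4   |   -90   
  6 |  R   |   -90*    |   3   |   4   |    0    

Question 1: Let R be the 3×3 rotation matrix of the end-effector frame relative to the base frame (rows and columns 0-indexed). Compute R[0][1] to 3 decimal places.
End-effector y-axis (col 1 of R) = (-0.5000,0.8660,0.0000)
R[0][1] = -0.5000

-0.500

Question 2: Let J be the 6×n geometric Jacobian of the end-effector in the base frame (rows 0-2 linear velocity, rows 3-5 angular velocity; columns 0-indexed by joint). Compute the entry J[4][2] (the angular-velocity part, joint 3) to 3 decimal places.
axis z_2 = (-0.5000,0.8660,0.0000); lever o_n−o_2 = (2.0622,10.4282,5.0000)
cross product → J_v[:, 2] = (4.3301,2.5000,-7.0000)
J_ω[:, 2] = z_2
entry J[4][2] = 0.8660

0.866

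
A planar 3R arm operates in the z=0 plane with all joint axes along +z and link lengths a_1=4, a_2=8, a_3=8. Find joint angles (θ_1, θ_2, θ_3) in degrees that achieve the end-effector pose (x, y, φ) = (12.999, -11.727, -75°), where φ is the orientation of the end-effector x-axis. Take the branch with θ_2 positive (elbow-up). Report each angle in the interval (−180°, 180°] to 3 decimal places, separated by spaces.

-40.203 29.996 -64.793

wrist centre = target − a_3·(cos φ, sin φ) = (10.9284, -3.9996)
cos θ_2 = (135.4277−4²−8²)/(2·4·8) = 0.8661; θ_2 = 29.9963° (elbow-up)
β = atan2(-3.9996,10.9284) = -20.1016°; ψ = atan2(3.9995,10.9285) = 20.1014°
θ_1 = β − ψ = -40.2030°
θ_3 = φ − θ_1 − θ_2 = -64.7933° (wrapped to (-180°,180°])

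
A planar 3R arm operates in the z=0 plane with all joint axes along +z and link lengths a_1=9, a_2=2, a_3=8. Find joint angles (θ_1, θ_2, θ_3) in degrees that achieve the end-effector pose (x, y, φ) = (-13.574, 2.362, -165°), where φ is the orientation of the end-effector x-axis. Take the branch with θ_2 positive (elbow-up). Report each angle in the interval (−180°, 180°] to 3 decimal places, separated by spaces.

wrist centre = target − a_3·(cos φ, sin φ) = (-5.8466, 4.4326)
cos θ_2 = (53.8302−9²−2²)/(2·9·2) = -0.8658; θ_2 = 149.9774° (elbow-up)
β = atan2(4.4326,-5.8466) = 142.8327°; ψ = atan2(1.0007,7.2683) = 7.8390°
θ_1 = β − ψ = 134.9937°
θ_3 = φ − θ_1 − θ_2 = -89.9711° (wrapped to (-180°,180°])

134.994 149.977 -89.971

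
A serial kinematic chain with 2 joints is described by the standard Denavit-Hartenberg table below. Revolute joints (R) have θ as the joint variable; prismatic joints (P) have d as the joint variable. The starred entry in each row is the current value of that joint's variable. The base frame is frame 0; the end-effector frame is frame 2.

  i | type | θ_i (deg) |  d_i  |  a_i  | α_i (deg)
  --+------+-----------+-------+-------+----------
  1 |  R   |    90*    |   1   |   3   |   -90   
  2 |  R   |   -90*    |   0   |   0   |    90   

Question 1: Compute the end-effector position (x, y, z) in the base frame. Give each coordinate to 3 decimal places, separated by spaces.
0.000 3.000 1.000

after link 1: o_1 = (0.0000, 3.0000, 1.0000)
after link 2: o_2 = (0.0000, 3.0000, 1.0000)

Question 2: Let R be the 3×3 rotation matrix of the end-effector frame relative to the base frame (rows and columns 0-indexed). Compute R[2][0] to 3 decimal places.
1.000

End-effector x-axis (col 0 of R) = (0.0000,0.0000,1.0000)
R[2][0] = 1.0000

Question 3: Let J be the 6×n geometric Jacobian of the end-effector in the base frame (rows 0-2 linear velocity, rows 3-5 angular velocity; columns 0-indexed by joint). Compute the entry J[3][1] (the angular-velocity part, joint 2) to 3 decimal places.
axis z_1 = (-1.0000,0.0000,0.0000); lever o_n−o_1 = (0.0000,0.0000,0.0000)
cross product → J_v[:, 1] = (0.0000,0.0000,-0.0000)
J_ω[:, 1] = z_1
entry J[3][1] = -1.0000

-1.000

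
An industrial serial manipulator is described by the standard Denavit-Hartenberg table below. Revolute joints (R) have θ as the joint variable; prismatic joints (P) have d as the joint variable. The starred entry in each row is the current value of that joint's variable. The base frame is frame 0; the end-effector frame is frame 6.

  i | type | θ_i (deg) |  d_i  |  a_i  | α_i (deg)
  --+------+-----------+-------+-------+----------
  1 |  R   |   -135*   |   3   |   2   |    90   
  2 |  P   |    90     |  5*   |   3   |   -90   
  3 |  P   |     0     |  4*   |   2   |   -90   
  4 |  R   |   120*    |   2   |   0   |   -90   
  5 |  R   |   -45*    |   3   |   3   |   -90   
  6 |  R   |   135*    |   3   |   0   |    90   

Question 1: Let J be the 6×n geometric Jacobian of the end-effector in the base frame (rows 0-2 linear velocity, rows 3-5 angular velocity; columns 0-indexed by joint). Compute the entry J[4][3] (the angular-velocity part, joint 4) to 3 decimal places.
axis z_3 = (0.7071,-0.7071,-0.0000); lever o_n−o_3 = (-0.1232,-2.9516,-4.7194)
cross product → J_v[:, 3] = (3.3371,3.3371,-2.1742)
J_ω[:, 3] = z_3
entry J[4][3] = -0.7071

-0.707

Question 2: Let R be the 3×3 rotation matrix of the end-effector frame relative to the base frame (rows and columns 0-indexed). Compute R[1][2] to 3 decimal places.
End-effector z-axis (col 2 of R) = (-0.2026,-0.9097,0.3624)
R[1][2] = -0.9097

-0.910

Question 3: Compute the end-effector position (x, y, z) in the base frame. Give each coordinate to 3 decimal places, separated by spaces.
-2.245 1.998 3.281

after link 1: o_1 = (-1.4142, -1.4142, 3.0000)
after link 2: o_2 = (-4.9497, 2.1213, 6.0000)
after link 3: o_3 = (-2.1213, 4.9497, 8.0000)
after link 4: o_4 = (-0.7071, 3.5355, 8.0000)
after link 5: o_5 = (0.5545, 1.7972, 4.3413)
after link 6: o_6 = (-2.2445, 1.9981, 3.2806)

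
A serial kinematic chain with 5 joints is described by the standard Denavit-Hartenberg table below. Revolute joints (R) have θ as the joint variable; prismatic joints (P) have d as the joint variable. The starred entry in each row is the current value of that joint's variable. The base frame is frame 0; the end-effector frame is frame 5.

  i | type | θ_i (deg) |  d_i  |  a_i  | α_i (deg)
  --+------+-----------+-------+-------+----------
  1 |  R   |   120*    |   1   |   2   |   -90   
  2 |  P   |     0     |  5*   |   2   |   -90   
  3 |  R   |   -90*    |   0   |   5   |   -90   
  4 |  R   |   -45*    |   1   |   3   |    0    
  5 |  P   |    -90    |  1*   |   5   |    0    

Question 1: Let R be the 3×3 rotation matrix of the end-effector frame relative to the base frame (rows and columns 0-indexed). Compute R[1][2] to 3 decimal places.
End-effector z-axis (col 2 of R) = (-0.5000,0.8660,-0.0000)
R[1][2] = 0.8660

0.866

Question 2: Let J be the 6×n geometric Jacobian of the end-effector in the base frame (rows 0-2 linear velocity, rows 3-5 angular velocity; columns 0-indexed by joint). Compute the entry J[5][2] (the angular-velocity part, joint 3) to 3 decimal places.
-1.000

axis z_2 = (-0.0000,-0.0000,-1.0000); lever o_n−o_2 = (-4.1054,-0.0608,-5.6569)
cross product → J_v[:, 2] = (-0.0608,4.1054,-0.0000)
J_ω[:, 2] = z_2
entry J[5][2] = -1.0000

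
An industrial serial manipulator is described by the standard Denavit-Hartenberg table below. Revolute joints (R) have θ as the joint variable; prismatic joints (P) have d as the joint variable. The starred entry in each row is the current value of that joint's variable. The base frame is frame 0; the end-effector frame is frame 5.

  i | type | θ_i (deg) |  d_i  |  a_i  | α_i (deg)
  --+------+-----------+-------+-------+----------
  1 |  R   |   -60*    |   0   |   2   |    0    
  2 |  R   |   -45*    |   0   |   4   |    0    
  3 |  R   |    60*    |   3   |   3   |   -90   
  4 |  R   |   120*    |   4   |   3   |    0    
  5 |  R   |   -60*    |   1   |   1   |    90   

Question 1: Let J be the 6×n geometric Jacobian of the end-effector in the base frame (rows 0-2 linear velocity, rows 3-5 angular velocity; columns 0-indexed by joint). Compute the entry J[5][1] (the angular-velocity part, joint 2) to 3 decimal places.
axis z_1 = (0.0000,0.0000,1.0000); lever o_n−o_1 = (3.9145,-1.7424,-0.4641)
cross product → J_v[:, 1] = (1.7424,3.9145,-0.0000)
J_ω[:, 1] = z_1
entry J[5][1] = 1.0000

1.000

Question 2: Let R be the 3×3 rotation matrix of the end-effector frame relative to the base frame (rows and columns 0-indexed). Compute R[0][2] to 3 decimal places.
End-effector z-axis (col 2 of R) = (0.6124,-0.6124,0.5000)
R[0][2] = 0.6124

0.612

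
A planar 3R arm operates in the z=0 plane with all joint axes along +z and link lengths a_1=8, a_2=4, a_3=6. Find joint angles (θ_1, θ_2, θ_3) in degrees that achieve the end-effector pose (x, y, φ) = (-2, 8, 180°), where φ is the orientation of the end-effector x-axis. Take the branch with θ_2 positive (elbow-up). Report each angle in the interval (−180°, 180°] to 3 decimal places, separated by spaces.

wrist centre = target − a_3·(cos φ, sin φ) = (4.0000, 8.0000)
cos θ_2 = (80.0000−8²−4²)/(2·8·4) = -0.0000; θ_2 = 90.0000° (elbow-up)
β = atan2(8.0000,4.0000) = 63.4349°; ψ = atan2(4.0000,8.0000) = 26.5651°
θ_1 = β − ψ = 36.8699°
θ_3 = φ − θ_1 − θ_2 = 53.1301° (wrapped to (-180°,180°])

36.870 90.000 53.130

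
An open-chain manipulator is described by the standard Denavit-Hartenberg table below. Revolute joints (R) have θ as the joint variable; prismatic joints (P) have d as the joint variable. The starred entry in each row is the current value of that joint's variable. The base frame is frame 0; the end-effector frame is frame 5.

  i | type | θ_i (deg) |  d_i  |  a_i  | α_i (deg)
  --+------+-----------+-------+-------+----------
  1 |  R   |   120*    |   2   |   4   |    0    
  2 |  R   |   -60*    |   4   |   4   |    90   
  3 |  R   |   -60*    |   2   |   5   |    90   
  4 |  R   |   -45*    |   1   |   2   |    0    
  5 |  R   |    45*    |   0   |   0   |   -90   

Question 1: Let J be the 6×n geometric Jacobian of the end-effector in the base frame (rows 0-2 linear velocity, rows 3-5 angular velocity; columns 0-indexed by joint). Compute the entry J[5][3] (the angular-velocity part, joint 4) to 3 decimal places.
-0.500

axis z_3 = (-0.4330,-0.7500,-0.5000); lever o_n−o_3 = (-1.3042,0.5695,-1.7247)
cross product → J_v[:, 3] = (1.5783,-0.0947,-1.2247)
J_ω[:, 3] = z_3
entry J[5][3] = -0.5000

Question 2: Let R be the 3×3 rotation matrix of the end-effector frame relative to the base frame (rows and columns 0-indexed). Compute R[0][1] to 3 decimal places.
End-effector y-axis (col 1 of R) = (0.4330,0.7500,0.5000)
R[0][1] = 0.4330

0.433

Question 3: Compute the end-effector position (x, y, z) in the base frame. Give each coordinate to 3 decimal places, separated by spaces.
after link 1: o_1 = (-2.0000, 3.4641, 2.0000)
after link 2: o_2 = (0.0000, 6.9282, 6.0000)
after link 3: o_3 = (2.9821, 8.0933, 1.6699)
after link 4: o_4 = (1.6778, 8.6627, -0.0549)
after link 5: o_5 = (1.6778, 8.6627, -0.0549)

1.678 8.663 -0.055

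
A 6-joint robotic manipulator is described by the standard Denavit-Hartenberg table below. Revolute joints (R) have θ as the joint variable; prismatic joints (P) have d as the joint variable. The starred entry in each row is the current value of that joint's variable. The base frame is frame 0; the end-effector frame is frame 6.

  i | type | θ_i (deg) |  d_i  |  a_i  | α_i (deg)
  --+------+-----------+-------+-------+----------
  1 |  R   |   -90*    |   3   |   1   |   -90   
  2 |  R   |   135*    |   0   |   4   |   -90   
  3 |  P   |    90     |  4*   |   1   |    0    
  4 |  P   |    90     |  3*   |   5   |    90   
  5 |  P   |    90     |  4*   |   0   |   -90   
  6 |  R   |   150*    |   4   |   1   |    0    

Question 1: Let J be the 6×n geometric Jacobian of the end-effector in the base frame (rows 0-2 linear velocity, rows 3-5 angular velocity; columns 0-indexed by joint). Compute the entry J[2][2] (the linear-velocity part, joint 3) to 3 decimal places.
prismatic axis z_2 = (-0.0000,0.7071,0.7071)
J_v[:, 2] = z_2; J_ω[:, 2] = (0,0,0)
entry J[2][2] = 0.7071

0.707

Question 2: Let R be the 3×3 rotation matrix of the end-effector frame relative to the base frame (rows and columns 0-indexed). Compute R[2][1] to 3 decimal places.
-0.354

End-effector y-axis (col 1 of R) = (-0.8660,-0.3536,-0.3536)
R[2][1] = -0.3536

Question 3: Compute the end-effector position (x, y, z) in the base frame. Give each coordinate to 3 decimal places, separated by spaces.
-4.500 5.459 5.216

after link 1: o_1 = (0.0000, -1.0000, 3.0000)
after link 2: o_2 = (0.0000, 1.8284, 0.1716)
after link 3: o_3 = (-1.0000, 4.6569, 3.0000)
after link 4: o_4 = (-1.0000, 3.2426, 8.6569)
after link 5: o_5 = (-5.0000, 3.2426, 8.6569)
after link 6: o_6 = (-4.5000, 5.4587, 5.2161)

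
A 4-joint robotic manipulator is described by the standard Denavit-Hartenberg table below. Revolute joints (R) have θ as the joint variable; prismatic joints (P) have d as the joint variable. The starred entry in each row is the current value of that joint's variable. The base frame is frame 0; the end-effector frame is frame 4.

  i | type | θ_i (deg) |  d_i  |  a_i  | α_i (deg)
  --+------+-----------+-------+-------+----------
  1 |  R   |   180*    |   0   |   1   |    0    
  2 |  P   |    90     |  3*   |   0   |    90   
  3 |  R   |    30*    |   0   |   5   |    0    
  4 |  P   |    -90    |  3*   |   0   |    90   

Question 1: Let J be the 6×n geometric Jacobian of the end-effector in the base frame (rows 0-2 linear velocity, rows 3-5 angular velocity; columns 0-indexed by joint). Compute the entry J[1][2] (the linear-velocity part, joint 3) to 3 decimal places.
axis z_2 = (-1.0000,0.0000,0.0000); lever o_n−o_2 = (-3.0000,-4.3301,2.5000)
cross product → J_v[:, 2] = (0.0000,2.5000,4.3301)
J_ω[:, 2] = z_2
entry J[1][2] = 2.5000

2.500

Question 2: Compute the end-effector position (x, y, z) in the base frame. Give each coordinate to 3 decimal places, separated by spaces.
after link 1: o_1 = (-1.0000, 0.0000, 0.0000)
after link 2: o_2 = (-1.0000, 0.0000, 3.0000)
after link 3: o_3 = (-1.0000, -4.3301, 5.5000)
after link 4: o_4 = (-4.0000, -4.3301, 5.5000)

-4.000 -4.330 5.500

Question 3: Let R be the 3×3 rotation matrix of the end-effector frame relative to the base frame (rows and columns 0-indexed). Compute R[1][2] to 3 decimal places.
End-effector z-axis (col 2 of R) = (0.0000,0.8660,-0.5000)
R[1][2] = 0.8660

0.866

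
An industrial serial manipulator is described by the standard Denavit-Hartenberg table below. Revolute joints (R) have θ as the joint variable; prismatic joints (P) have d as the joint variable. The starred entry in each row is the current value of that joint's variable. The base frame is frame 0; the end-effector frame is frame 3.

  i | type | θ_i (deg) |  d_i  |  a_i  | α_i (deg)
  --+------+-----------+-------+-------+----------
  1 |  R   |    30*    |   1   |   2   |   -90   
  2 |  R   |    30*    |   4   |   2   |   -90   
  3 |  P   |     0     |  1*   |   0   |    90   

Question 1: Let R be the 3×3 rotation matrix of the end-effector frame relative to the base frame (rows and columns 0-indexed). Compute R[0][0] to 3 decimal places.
0.750

End-effector x-axis (col 0 of R) = (0.7500,0.4330,-0.5000)
R[0][0] = 0.7500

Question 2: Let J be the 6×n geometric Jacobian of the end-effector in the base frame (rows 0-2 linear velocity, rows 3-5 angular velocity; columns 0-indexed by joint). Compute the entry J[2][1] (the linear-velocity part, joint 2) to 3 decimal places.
axis z_1 = (-0.5000,0.8660,0.0000); lever o_n−o_1 = (-0.9330,4.0801,-1.8660)
cross product → J_v[:, 1] = (-1.6160,-0.9330,-1.2321)
J_ω[:, 1] = z_1
entry J[2][1] = -1.2321

-1.232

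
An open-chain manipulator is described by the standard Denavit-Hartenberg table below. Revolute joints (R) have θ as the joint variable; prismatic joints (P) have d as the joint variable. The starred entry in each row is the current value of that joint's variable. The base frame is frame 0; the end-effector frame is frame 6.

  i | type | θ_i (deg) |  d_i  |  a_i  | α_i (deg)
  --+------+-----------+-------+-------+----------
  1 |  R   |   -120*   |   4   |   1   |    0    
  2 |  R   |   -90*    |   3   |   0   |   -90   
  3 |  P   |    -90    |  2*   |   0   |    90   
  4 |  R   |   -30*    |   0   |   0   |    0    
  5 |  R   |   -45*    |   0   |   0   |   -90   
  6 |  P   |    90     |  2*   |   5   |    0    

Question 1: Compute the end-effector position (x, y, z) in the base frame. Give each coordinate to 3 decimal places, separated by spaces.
-6.089 -0.546 8.932

after link 1: o_1 = (-0.5000, -0.8660, 4.0000)
after link 2: o_2 = (-0.5000, -0.8660, 7.0000)
after link 3: o_3 = (-1.5000, -2.5981, 7.0000)
after link 4: o_4 = (-1.5000, -2.5981, 7.0000)
after link 5: o_5 = (-1.5000, -2.5981, 7.0000)
after link 6: o_6 = (-6.0889, -0.5464, 8.9319)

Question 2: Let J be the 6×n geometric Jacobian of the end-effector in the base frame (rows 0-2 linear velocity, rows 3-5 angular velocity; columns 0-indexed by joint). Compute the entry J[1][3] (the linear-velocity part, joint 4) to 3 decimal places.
axis z_3 = (0.8660,-0.5000,0.0000); lever o_n−o_3 = (-4.5889,2.0517,1.9319)
cross product → J_v[:, 3] = (-0.9659,-1.6730,-0.5176)
J_ω[:, 3] = z_3
entry J[1][3] = -1.6730

-1.673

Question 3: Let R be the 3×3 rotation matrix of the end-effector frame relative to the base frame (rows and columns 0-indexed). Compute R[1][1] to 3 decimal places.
-0.837

End-effector y-axis (col 1 of R) = (-0.4830,-0.8365,-0.2588)
R[1][1] = -0.8365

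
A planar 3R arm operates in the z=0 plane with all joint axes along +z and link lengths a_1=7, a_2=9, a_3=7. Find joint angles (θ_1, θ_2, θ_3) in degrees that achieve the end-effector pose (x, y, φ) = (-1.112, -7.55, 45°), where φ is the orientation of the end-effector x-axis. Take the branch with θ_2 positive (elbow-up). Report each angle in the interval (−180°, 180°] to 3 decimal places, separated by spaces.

-150.002 60.006 134.996

wrist centre = target − a_3·(cos φ, sin φ) = (-6.0617, -12.4997)
cos θ_2 = (192.9885−7²−9²)/(2·7·9) = 0.4999; θ_2 = 60.0061° (elbow-up)
β = atan2(-12.4997,-6.0617) = -115.8710°; ψ = atan2(7.7947,11.4992) = 34.1313°
θ_1 = β − ψ = -150.0024°
θ_3 = φ − θ_1 − θ_2 = 134.9963° (wrapped to (-180°,180°])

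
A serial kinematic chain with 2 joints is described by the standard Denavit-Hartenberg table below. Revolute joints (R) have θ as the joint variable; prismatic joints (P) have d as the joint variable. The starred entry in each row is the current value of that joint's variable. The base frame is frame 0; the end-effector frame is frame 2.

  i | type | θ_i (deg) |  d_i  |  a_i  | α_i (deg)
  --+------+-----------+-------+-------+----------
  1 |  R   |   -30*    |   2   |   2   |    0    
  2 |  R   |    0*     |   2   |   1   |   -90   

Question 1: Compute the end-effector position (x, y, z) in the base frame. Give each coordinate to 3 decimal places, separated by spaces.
after link 1: o_1 = (1.7321, -1.0000, 2.0000)
after link 2: o_2 = (2.5981, -1.5000, 4.0000)

2.598 -1.500 4.000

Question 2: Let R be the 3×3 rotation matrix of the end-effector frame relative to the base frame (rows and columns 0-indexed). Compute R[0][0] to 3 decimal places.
End-effector x-axis (col 0 of R) = (0.8660,-0.5000,0.0000)
R[0][0] = 0.8660

0.866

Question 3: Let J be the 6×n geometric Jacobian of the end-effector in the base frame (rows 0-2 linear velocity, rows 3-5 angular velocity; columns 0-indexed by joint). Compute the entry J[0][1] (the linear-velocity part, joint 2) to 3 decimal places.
axis z_1 = (0.0000,0.0000,1.0000); lever o_n−o_1 = (0.8660,-0.5000,2.0000)
cross product → J_v[:, 1] = (0.5000,0.8660,-0.0000)
J_ω[:, 1] = z_1
entry J[0][1] = 0.5000

0.500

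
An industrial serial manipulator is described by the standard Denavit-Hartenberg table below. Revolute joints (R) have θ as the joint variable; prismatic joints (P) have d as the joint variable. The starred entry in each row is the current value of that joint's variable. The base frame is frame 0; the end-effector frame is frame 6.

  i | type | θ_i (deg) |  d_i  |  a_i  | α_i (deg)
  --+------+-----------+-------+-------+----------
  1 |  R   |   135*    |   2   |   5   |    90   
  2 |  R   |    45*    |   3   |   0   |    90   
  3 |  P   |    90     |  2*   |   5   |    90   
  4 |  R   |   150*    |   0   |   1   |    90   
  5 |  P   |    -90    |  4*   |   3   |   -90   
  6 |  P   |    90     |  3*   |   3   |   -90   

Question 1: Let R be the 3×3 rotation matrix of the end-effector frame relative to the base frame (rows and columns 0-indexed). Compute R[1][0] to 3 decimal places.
End-effector x-axis (col 0 of R) = (0.0795,-0.7866,0.6124)
R[1][0] = -0.7866

-0.787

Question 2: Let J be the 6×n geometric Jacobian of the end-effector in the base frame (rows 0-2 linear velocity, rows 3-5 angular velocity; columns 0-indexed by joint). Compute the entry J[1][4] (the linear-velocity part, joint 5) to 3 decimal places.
prismatic axis z_4 = (-0.0795,0.7866,-0.6124)
J_v[:, 4] = z_4; J_ω[:, 4] = (0,0,0)
entry J[1][4] = 0.7866

0.787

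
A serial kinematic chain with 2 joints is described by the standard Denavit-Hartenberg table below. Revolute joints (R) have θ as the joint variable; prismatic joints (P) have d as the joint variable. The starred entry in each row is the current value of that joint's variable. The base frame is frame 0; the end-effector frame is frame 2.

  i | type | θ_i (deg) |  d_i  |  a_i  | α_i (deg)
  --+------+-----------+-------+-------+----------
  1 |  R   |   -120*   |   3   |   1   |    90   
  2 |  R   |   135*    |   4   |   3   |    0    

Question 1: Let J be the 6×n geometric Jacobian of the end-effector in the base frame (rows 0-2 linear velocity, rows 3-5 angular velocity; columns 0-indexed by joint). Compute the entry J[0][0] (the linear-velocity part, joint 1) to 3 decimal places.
axis z_0 = ẑ; lever o_n−o_0 = (-2.9034,2.9711,5.1213)
cross product → J_v[:, 0] = (-2.9711,-2.9034,0.0000)
J_ω[:, 0] = z_0
entry J[0][0] = -2.9711

-2.971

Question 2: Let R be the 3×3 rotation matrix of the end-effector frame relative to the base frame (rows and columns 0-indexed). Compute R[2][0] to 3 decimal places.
End-effector x-axis (col 0 of R) = (0.3536,0.6124,0.7071)
R[2][0] = 0.7071

0.707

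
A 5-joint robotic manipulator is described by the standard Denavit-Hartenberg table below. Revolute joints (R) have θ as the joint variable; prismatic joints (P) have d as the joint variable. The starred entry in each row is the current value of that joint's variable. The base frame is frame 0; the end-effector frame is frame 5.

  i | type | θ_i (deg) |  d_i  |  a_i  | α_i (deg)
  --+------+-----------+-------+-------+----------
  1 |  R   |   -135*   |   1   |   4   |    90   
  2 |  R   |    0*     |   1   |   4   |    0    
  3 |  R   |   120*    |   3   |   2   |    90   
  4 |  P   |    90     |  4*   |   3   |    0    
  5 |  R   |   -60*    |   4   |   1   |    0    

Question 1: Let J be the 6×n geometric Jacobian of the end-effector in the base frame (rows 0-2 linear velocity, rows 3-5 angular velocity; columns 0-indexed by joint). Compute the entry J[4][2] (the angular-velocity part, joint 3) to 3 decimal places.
0.707

axis z_2 = (-0.7071,0.7071,0.0000); lever o_n−o_2 = (-8.4819,0.7105,6.4821)
cross product → J_v[:, 2] = (4.5835,4.5835,5.4952)
J_ω[:, 2] = z_2
entry J[4][2] = 0.7071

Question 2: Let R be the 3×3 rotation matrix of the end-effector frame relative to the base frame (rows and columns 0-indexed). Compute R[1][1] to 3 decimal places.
0.436

End-effector y-axis (col 1 of R) = (-0.7891,0.4356,-0.4330)
R[1][1] = 0.4356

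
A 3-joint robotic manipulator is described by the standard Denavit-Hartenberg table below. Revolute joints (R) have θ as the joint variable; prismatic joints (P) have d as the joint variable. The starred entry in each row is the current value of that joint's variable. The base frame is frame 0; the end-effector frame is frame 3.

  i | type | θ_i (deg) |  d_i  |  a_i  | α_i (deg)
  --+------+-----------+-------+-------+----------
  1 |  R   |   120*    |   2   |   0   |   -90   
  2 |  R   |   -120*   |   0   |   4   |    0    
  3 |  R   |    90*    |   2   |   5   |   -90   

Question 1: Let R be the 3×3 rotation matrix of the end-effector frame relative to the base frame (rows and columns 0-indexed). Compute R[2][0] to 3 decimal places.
End-effector x-axis (col 0 of R) = (-0.4330,0.7500,0.5000)
R[2][0] = 0.5000

0.500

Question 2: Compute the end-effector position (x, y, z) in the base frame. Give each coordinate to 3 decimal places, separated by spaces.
after link 1: o_1 = (0.0000, 0.0000, 2.0000)
after link 2: o_2 = (1.0000, -1.7321, 5.4641)
after link 3: o_3 = (-2.8971, 1.0179, 7.9641)

-2.897 1.018 7.964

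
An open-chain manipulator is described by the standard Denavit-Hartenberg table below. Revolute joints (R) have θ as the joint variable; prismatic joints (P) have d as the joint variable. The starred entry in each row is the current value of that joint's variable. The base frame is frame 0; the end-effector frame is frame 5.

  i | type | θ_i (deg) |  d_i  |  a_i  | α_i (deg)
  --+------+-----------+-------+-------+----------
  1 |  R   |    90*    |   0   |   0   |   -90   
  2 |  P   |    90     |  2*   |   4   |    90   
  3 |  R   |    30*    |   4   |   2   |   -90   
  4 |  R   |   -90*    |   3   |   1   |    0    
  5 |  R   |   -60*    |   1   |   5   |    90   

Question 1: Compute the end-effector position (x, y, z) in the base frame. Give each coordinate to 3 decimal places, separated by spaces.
after link 1: o_1 = (0.0000, 0.0000, 0.0000)
after link 2: o_2 = (-2.0000, 0.0000, -4.0000)
after link 3: o_3 = (-3.0000, 4.0000, -5.7321)
after link 4: o_4 = (-5.5981, 5.0000, -4.2321)
after link 5: o_5 = (-4.2990, 7.5000, 0.0179)

-4.299 7.500 0.018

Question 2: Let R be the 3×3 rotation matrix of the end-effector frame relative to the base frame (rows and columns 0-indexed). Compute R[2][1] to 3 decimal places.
End-effector y-axis (col 1 of R) = (-0.8660,0.0000,0.5000)
R[2][1] = 0.5000

0.500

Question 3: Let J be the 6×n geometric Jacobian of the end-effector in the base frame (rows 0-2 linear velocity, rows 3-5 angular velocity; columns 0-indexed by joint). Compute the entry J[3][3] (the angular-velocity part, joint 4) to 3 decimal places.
-0.866

axis z_3 = (-0.8660,0.0000,0.5000); lever o_n−o_3 = (-1.2990,3.5000,5.7500)
cross product → J_v[:, 3] = (-1.7500,4.3301,-3.0311)
J_ω[:, 3] = z_3
entry J[3][3] = -0.8660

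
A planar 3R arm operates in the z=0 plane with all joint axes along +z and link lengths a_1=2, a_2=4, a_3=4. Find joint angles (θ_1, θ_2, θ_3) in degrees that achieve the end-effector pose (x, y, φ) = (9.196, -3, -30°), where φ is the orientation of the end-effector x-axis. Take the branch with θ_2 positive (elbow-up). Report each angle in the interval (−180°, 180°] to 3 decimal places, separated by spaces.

wrist centre = target − a_3·(cos φ, sin φ) = (5.7319, -1.0000)
cos θ_2 = (33.8547−2²−4²)/(2·2·4) = 0.8659; θ_2 = 30.0125° (elbow-up)
β = atan2(-1.0000,5.7319) = -9.8963°; ψ = atan2(2.0008,5.4637) = 20.1124°
θ_1 = β − ψ = -30.0087°
θ_3 = φ − θ_1 − θ_2 = -30.0038° (wrapped to (-180°,180°])

-30.009 30.013 -30.004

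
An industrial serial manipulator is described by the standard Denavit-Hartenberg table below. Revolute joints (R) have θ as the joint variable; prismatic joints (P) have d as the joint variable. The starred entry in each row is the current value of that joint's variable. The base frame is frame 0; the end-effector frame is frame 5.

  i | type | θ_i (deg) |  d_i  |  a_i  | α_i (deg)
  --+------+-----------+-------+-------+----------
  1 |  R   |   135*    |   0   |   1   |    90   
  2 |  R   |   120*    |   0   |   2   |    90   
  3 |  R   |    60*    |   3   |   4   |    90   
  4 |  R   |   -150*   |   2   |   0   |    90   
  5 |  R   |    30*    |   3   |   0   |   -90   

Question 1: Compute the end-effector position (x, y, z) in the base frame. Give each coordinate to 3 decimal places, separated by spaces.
after link 1: o_1 = (-0.7071, 0.7071, 0.0000)
after link 2: o_2 = (-0.0000, 0.0000, 1.7321)
after link 3: o_3 = (1.3195, 3.5795, 4.9641)
after link 4: o_4 = (1.2247, 2.2600, 6.4641)
after link 5: o_5 = (-1.5500, 3.1976, 7.1136)

-1.550 3.198 7.114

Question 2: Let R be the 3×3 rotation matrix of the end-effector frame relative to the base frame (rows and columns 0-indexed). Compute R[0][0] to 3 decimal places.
End-effector x-axis (col 0 of R) = (-0.3504,-0.9217,-0.1663)
R[0][0] = -0.3504

-0.350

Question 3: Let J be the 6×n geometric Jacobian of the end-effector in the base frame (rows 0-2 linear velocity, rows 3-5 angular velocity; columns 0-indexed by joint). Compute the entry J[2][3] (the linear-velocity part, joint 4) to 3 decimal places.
-1.875

axis z_3 = (-0.0474,-0.6597,0.7500); lever o_n−o_3 = (-2.8694,-0.3819,2.1495)
cross product → J_v[:, 3] = (-1.1317,-2.0503,-1.8750)
J_ω[:, 3] = z_3
entry J[2][3] = -1.8750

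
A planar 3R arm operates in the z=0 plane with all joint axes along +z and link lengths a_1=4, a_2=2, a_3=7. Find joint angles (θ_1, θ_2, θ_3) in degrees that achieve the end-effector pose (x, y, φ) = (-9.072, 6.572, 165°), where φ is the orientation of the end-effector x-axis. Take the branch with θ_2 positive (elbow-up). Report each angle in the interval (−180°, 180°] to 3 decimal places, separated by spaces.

96.783 60.006 8.212

wrist centre = target − a_3·(cos φ, sin φ) = (-2.3105, 4.7603)
cos θ_2 = (27.9986−4²−2²)/(2·4·2) = 0.4999; θ_2 = 60.0056° (elbow-up)
β = atan2(4.7603,-2.3105) = 115.8908°; ψ = atan2(1.7321,4.9998) = 19.1082°
θ_1 = β − ψ = 96.7826°
θ_3 = φ − θ_1 − θ_2 = 8.2118° (wrapped to (-180°,180°])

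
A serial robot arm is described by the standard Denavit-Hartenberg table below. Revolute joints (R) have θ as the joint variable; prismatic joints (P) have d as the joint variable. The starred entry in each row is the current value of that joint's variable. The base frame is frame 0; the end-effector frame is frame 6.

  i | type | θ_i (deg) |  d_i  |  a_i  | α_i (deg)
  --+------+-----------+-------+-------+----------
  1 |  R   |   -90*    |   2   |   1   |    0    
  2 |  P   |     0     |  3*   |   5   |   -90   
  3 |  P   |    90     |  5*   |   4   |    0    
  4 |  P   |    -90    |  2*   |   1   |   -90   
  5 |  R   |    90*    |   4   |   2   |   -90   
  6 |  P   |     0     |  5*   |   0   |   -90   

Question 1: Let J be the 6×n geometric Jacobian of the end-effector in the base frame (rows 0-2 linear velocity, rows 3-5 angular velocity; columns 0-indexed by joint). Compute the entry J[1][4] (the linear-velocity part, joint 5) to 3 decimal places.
2.000

axis z_4 = (0.0000,0.0000,-1.0000); lever o_n−o_4 = (-2.0000,5.0000,-4.0000)
cross product → J_v[:, 4] = (5.0000,2.0000,0.0000)
J_ω[:, 4] = z_4
entry J[1][4] = 2.0000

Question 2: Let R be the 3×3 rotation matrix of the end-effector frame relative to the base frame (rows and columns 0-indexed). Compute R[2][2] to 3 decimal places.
1.000

End-effector z-axis (col 2 of R) = (-0.0000,0.0000,1.0000)
R[2][2] = 1.0000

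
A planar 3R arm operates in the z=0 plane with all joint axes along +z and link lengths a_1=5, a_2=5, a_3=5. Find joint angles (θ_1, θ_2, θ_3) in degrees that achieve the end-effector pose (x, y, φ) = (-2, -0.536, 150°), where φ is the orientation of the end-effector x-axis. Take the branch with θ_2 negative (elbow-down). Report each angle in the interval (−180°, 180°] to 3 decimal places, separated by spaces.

15.004 -134.997 -90.008

wrist centre = target − a_3·(cos φ, sin φ) = (2.3301, -3.0360)
cos θ_2 = (14.6468−5²−5²)/(2·5·5) = -0.7071; θ_2 = -134.9966° (elbow-down)
β = atan2(-3.0360,2.3301) = -52.4938°; ψ = atan2(-3.5357,1.4647) = -67.4983°
θ_1 = β − ψ = 15.0045°
θ_3 = φ − θ_1 − θ_2 = -90.0079° (wrapped to (-180°,180°])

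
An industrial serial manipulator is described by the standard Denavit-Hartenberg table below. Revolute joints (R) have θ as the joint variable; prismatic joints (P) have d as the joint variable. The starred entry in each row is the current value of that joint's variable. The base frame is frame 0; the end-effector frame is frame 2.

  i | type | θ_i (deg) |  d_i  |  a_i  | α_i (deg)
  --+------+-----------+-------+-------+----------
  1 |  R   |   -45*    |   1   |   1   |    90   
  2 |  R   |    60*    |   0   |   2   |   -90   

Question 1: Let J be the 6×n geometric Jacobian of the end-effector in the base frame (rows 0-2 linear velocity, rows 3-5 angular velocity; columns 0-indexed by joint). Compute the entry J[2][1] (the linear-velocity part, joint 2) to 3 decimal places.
1.000

axis z_1 = (-0.7071,-0.7071,0.0000); lever o_n−o_1 = (0.7071,-0.7071,1.7321)
cross product → J_v[:, 1] = (-1.2247,1.2247,1.0000)
J_ω[:, 1] = z_1
entry J[2][1] = 1.0000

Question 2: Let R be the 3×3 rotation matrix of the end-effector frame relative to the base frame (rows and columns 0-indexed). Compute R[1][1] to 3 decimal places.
0.707

End-effector y-axis (col 1 of R) = (0.7071,0.7071,-0.0000)
R[1][1] = 0.7071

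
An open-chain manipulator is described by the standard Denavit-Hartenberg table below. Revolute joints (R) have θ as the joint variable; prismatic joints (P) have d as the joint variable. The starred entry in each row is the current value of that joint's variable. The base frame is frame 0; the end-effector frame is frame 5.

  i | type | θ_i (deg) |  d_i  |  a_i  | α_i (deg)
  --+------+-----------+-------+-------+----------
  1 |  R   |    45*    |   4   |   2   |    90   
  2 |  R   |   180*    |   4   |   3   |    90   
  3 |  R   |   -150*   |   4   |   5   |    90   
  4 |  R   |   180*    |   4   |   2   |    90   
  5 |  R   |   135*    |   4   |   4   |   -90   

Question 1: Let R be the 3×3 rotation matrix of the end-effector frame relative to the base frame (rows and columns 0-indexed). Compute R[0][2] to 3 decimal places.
-0.500

End-effector z-axis (col 2 of R) = (-0.5000,0.8660,-0.0000)
R[0][2] = -0.5000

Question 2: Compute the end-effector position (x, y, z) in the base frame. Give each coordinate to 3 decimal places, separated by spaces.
10.226 0.327 12.000

after link 1: o_1 = (1.4142, 1.4142, 4.0000)
after link 2: o_2 = (2.1213, -3.5355, 4.0000)
after link 3: o_3 = (3.4154, 1.2941, 8.0000)
after link 4: o_4 = (6.7615, -1.6730, 8.0000)
after link 5: o_5 = (10.2256, 0.3270, 12.0000)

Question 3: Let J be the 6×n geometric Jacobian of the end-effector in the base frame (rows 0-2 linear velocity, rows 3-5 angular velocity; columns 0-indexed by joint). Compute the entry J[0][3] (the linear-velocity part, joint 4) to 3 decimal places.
-1.035

axis z_3 = (0.9659,-0.2588,0.0000); lever o_n−o_3 = (6.8102,-0.9671,4.0000)
cross product → J_v[:, 3] = (-1.0353,-3.8637,0.8284)
J_ω[:, 3] = z_3
entry J[0][3] = -1.0353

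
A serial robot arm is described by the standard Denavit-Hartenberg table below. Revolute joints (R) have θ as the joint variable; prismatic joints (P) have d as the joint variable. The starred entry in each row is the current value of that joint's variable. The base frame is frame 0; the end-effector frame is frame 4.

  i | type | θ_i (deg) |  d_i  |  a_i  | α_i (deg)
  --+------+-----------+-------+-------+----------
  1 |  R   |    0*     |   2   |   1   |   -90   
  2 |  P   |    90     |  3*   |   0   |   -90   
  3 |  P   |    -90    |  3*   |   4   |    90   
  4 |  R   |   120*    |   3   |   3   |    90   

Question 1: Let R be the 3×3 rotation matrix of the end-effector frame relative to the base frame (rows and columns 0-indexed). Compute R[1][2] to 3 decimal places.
End-effector z-axis (col 2 of R) = (-0.5000,0.8660,0.0000)
R[1][2] = 0.8660

0.866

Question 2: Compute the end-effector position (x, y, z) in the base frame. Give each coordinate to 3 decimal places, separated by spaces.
-4.598 5.500 5.000

after link 1: o_1 = (1.0000, 0.0000, 2.0000)
after link 2: o_2 = (1.0000, 3.0000, 2.0000)
after link 3: o_3 = (-2.0000, 7.0000, 2.0000)
after link 4: o_4 = (-4.5981, 5.5000, 5.0000)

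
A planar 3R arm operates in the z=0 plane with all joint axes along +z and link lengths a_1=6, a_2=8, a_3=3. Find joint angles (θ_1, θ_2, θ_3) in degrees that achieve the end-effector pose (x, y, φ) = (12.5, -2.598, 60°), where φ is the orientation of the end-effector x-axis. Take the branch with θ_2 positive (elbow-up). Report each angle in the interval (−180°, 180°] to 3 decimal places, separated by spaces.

-60.000 60.001 59.999

wrist centre = target − a_3·(cos φ, sin φ) = (11.0000, -5.1961)
cos θ_2 = (147.9992−6²−8²)/(2·6·8) = 0.5000; θ_2 = 60.0005° (elbow-up)
β = atan2(-5.1961,11.0000) = -25.2847°; ψ = atan2(6.9282,9.9999) = 34.7153°
θ_1 = β − ψ = -60.0000°
θ_3 = φ − θ_1 − θ_2 = 59.9995° (wrapped to (-180°,180°])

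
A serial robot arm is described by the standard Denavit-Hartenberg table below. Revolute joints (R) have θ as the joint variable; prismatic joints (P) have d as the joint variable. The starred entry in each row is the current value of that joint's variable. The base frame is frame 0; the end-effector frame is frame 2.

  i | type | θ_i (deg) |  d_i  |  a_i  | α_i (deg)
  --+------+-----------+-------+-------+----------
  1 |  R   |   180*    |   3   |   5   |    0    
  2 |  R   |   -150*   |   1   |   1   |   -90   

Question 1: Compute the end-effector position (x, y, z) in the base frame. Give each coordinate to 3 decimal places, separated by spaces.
-4.134 0.500 4.000

after link 1: o_1 = (-5.0000, 0.0000, 3.0000)
after link 2: o_2 = (-4.1340, 0.5000, 4.0000)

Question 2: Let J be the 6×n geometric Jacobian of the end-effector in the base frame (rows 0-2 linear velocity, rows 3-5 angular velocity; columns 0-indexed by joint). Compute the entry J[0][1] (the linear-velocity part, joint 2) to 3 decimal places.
axis z_1 = (0.0000,0.0000,1.0000); lever o_n−o_1 = (0.8660,0.5000,1.0000)
cross product → J_v[:, 1] = (-0.5000,0.8660,0.0000)
J_ω[:, 1] = z_1
entry J[0][1] = -0.5000

-0.500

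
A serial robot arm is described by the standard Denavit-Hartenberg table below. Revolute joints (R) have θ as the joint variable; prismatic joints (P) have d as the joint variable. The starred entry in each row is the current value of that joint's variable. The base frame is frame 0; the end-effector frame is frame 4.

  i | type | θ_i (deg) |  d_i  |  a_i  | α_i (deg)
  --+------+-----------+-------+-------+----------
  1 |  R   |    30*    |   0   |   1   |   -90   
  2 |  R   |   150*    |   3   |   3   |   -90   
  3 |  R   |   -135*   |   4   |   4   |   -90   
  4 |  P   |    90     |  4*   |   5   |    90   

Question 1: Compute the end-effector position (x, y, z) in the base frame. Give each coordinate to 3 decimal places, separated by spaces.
-5.279 6.948 -2.366

after link 1: o_1 = (0.8660, 0.5000, 0.0000)
after link 2: o_2 = (-2.8840, 1.7990, -1.5000)
after link 3: o_3 = (-3.9089, 4.4733, 3.3783)
after link 4: o_4 = (-5.2794, 6.9480, -2.3660)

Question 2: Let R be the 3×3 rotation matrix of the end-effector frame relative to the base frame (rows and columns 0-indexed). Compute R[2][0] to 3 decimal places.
-0.866

End-effector x-axis (col 0 of R) = (0.4330,0.2500,-0.8660)
R[2][0] = -0.8660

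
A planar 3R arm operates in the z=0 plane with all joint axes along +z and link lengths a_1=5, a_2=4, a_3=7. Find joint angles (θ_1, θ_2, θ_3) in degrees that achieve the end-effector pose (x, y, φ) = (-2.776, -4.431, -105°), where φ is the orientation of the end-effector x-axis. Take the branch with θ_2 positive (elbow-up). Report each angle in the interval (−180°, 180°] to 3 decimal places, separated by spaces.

wrist centre = target − a_3·(cos φ, sin φ) = (-0.9643, 2.3305)
cos θ_2 = (6.3610−5²−4²)/(2·5·4) = -0.8660; θ_2 = 149.9944° (elbow-up)
β = atan2(2.3305,-0.9643) = 112.4780°; ψ = atan2(2.0003,1.5361) = 52.4787°
θ_1 = β − ψ = 59.9992°
θ_3 = φ − θ_1 − θ_2 = 45.0064° (wrapped to (-180°,180°])

59.999 149.994 45.006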